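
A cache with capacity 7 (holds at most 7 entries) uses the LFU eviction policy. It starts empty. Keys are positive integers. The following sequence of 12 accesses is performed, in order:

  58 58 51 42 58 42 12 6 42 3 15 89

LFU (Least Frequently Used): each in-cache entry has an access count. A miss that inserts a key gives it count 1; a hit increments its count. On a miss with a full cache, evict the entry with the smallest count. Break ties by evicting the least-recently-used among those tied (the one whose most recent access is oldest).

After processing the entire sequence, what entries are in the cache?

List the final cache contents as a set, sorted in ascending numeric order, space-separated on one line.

LFU simulation (capacity=7):
  1. access 58: MISS. Cache: [58(c=1)]
  2. access 58: HIT, count now 2. Cache: [58(c=2)]
  3. access 51: MISS. Cache: [51(c=1) 58(c=2)]
  4. access 42: MISS. Cache: [51(c=1) 42(c=1) 58(c=2)]
  5. access 58: HIT, count now 3. Cache: [51(c=1) 42(c=1) 58(c=3)]
  6. access 42: HIT, count now 2. Cache: [51(c=1) 42(c=2) 58(c=3)]
  7. access 12: MISS. Cache: [51(c=1) 12(c=1) 42(c=2) 58(c=3)]
  8. access 6: MISS. Cache: [51(c=1) 12(c=1) 6(c=1) 42(c=2) 58(c=3)]
  9. access 42: HIT, count now 3. Cache: [51(c=1) 12(c=1) 6(c=1) 58(c=3) 42(c=3)]
  10. access 3: MISS. Cache: [51(c=1) 12(c=1) 6(c=1) 3(c=1) 58(c=3) 42(c=3)]
  11. access 15: MISS. Cache: [51(c=1) 12(c=1) 6(c=1) 3(c=1) 15(c=1) 58(c=3) 42(c=3)]
  12. access 89: MISS, evict 51(c=1). Cache: [12(c=1) 6(c=1) 3(c=1) 15(c=1) 89(c=1) 58(c=3) 42(c=3)]
Total: 4 hits, 8 misses, 1 evictions

Answer: 3 6 12 15 42 58 89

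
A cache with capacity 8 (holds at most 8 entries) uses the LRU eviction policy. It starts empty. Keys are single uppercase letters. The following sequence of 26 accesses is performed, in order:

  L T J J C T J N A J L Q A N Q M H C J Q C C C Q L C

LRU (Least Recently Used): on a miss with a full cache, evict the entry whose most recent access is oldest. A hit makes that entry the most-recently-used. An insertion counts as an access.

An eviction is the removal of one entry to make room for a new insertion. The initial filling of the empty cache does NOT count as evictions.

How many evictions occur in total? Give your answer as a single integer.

LRU simulation (capacity=8):
  1. access L: MISS. Cache (LRU->MRU): [L]
  2. access T: MISS. Cache (LRU->MRU): [L T]
  3. access J: MISS. Cache (LRU->MRU): [L T J]
  4. access J: HIT. Cache (LRU->MRU): [L T J]
  5. access C: MISS. Cache (LRU->MRU): [L T J C]
  6. access T: HIT. Cache (LRU->MRU): [L J C T]
  7. access J: HIT. Cache (LRU->MRU): [L C T J]
  8. access N: MISS. Cache (LRU->MRU): [L C T J N]
  9. access A: MISS. Cache (LRU->MRU): [L C T J N A]
  10. access J: HIT. Cache (LRU->MRU): [L C T N A J]
  11. access L: HIT. Cache (LRU->MRU): [C T N A J L]
  12. access Q: MISS. Cache (LRU->MRU): [C T N A J L Q]
  13. access A: HIT. Cache (LRU->MRU): [C T N J L Q A]
  14. access N: HIT. Cache (LRU->MRU): [C T J L Q A N]
  15. access Q: HIT. Cache (LRU->MRU): [C T J L A N Q]
  16. access M: MISS. Cache (LRU->MRU): [C T J L A N Q M]
  17. access H: MISS, evict C. Cache (LRU->MRU): [T J L A N Q M H]
  18. access C: MISS, evict T. Cache (LRU->MRU): [J L A N Q M H C]
  19. access J: HIT. Cache (LRU->MRU): [L A N Q M H C J]
  20. access Q: HIT. Cache (LRU->MRU): [L A N M H C J Q]
  21. access C: HIT. Cache (LRU->MRU): [L A N M H J Q C]
  22. access C: HIT. Cache (LRU->MRU): [L A N M H J Q C]
  23. access C: HIT. Cache (LRU->MRU): [L A N M H J Q C]
  24. access Q: HIT. Cache (LRU->MRU): [L A N M H J C Q]
  25. access L: HIT. Cache (LRU->MRU): [A N M H J C Q L]
  26. access C: HIT. Cache (LRU->MRU): [A N M H J Q L C]
Total: 16 hits, 10 misses, 2 evictions

Answer: 2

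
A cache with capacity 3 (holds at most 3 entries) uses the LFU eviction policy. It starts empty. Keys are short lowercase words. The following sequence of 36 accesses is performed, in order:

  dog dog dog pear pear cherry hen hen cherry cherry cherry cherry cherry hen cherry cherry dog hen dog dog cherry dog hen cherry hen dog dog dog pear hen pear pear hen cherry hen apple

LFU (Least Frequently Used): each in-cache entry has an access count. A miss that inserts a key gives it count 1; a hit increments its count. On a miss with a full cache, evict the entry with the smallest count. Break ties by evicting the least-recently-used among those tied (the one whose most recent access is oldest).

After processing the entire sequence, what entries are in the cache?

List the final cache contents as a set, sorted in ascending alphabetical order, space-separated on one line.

Answer: apple cherry dog

Derivation:
LFU simulation (capacity=3):
  1. access dog: MISS. Cache: [dog(c=1)]
  2. access dog: HIT, count now 2. Cache: [dog(c=2)]
  3. access dog: HIT, count now 3. Cache: [dog(c=3)]
  4. access pear: MISS. Cache: [pear(c=1) dog(c=3)]
  5. access pear: HIT, count now 2. Cache: [pear(c=2) dog(c=3)]
  6. access cherry: MISS. Cache: [cherry(c=1) pear(c=2) dog(c=3)]
  7. access hen: MISS, evict cherry(c=1). Cache: [hen(c=1) pear(c=2) dog(c=3)]
  8. access hen: HIT, count now 2. Cache: [pear(c=2) hen(c=2) dog(c=3)]
  9. access cherry: MISS, evict pear(c=2). Cache: [cherry(c=1) hen(c=2) dog(c=3)]
  10. access cherry: HIT, count now 2. Cache: [hen(c=2) cherry(c=2) dog(c=3)]
  11. access cherry: HIT, count now 3. Cache: [hen(c=2) dog(c=3) cherry(c=3)]
  12. access cherry: HIT, count now 4. Cache: [hen(c=2) dog(c=3) cherry(c=4)]
  13. access cherry: HIT, count now 5. Cache: [hen(c=2) dog(c=3) cherry(c=5)]
  14. access hen: HIT, count now 3. Cache: [dog(c=3) hen(c=3) cherry(c=5)]
  15. access cherry: HIT, count now 6. Cache: [dog(c=3) hen(c=3) cherry(c=6)]
  16. access cherry: HIT, count now 7. Cache: [dog(c=3) hen(c=3) cherry(c=7)]
  17. access dog: HIT, count now 4. Cache: [hen(c=3) dog(c=4) cherry(c=7)]
  18. access hen: HIT, count now 4. Cache: [dog(c=4) hen(c=4) cherry(c=7)]
  19. access dog: HIT, count now 5. Cache: [hen(c=4) dog(c=5) cherry(c=7)]
  20. access dog: HIT, count now 6. Cache: [hen(c=4) dog(c=6) cherry(c=7)]
  21. access cherry: HIT, count now 8. Cache: [hen(c=4) dog(c=6) cherry(c=8)]
  22. access dog: HIT, count now 7. Cache: [hen(c=4) dog(c=7) cherry(c=8)]
  23. access hen: HIT, count now 5. Cache: [hen(c=5) dog(c=7) cherry(c=8)]
  24. access cherry: HIT, count now 9. Cache: [hen(c=5) dog(c=7) cherry(c=9)]
  25. access hen: HIT, count now 6. Cache: [hen(c=6) dog(c=7) cherry(c=9)]
  26. access dog: HIT, count now 8. Cache: [hen(c=6) dog(c=8) cherry(c=9)]
  27. access dog: HIT, count now 9. Cache: [hen(c=6) cherry(c=9) dog(c=9)]
  28. access dog: HIT, count now 10. Cache: [hen(c=6) cherry(c=9) dog(c=10)]
  29. access pear: MISS, evict hen(c=6). Cache: [pear(c=1) cherry(c=9) dog(c=10)]
  30. access hen: MISS, evict pear(c=1). Cache: [hen(c=1) cherry(c=9) dog(c=10)]
  31. access pear: MISS, evict hen(c=1). Cache: [pear(c=1) cherry(c=9) dog(c=10)]
  32. access pear: HIT, count now 2. Cache: [pear(c=2) cherry(c=9) dog(c=10)]
  33. access hen: MISS, evict pear(c=2). Cache: [hen(c=1) cherry(c=9) dog(c=10)]
  34. access cherry: HIT, count now 10. Cache: [hen(c=1) dog(c=10) cherry(c=10)]
  35. access hen: HIT, count now 2. Cache: [hen(c=2) dog(c=10) cherry(c=10)]
  36. access apple: MISS, evict hen(c=2). Cache: [apple(c=1) dog(c=10) cherry(c=10)]
Total: 26 hits, 10 misses, 7 evictions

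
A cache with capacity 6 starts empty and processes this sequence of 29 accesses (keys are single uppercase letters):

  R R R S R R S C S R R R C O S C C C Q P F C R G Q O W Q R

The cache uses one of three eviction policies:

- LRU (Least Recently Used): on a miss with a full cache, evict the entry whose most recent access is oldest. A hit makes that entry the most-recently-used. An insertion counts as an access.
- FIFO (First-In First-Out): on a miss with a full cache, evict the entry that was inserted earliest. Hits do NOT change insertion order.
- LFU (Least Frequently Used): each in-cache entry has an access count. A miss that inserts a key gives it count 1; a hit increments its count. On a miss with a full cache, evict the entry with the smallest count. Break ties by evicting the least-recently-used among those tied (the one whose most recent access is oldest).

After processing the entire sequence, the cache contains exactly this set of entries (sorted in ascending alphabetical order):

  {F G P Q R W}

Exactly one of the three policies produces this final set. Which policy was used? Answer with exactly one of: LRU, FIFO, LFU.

Answer: FIFO

Derivation:
Simulating under each policy and comparing final sets:
  LRU: final set = {C G O Q R W} -> differs
  FIFO: final set = {F G P Q R W} -> MATCHES target
  LFU: final set = {C O Q R S W} -> differs
Only FIFO produces the target set.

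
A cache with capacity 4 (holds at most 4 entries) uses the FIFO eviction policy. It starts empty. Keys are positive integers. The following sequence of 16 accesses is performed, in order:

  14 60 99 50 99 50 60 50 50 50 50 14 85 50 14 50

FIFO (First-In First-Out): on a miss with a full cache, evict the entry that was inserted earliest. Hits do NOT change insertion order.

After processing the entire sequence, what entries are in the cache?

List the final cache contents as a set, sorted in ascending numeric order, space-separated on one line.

Answer: 14 50 85 99

Derivation:
FIFO simulation (capacity=4):
  1. access 14: MISS. Cache (old->new): [14]
  2. access 60: MISS. Cache (old->new): [14 60]
  3. access 99: MISS. Cache (old->new): [14 60 99]
  4. access 50: MISS. Cache (old->new): [14 60 99 50]
  5. access 99: HIT. Cache (old->new): [14 60 99 50]
  6. access 50: HIT. Cache (old->new): [14 60 99 50]
  7. access 60: HIT. Cache (old->new): [14 60 99 50]
  8. access 50: HIT. Cache (old->new): [14 60 99 50]
  9. access 50: HIT. Cache (old->new): [14 60 99 50]
  10. access 50: HIT. Cache (old->new): [14 60 99 50]
  11. access 50: HIT. Cache (old->new): [14 60 99 50]
  12. access 14: HIT. Cache (old->new): [14 60 99 50]
  13. access 85: MISS, evict 14. Cache (old->new): [60 99 50 85]
  14. access 50: HIT. Cache (old->new): [60 99 50 85]
  15. access 14: MISS, evict 60. Cache (old->new): [99 50 85 14]
  16. access 50: HIT. Cache (old->new): [99 50 85 14]
Total: 10 hits, 6 misses, 2 evictions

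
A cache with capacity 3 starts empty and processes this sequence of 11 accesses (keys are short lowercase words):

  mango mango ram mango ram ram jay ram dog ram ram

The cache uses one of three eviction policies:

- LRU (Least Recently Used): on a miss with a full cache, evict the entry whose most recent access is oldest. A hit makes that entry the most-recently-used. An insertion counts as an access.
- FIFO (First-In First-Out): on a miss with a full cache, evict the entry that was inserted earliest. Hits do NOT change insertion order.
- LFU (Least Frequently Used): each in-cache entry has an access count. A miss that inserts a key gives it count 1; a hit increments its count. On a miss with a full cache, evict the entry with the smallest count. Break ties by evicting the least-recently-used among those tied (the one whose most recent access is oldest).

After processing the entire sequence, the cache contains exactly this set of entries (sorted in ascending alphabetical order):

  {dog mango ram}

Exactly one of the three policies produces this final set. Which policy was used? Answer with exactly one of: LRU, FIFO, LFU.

Simulating under each policy and comparing final sets:
  LRU: final set = {dog jay ram} -> differs
  FIFO: final set = {dog jay ram} -> differs
  LFU: final set = {dog mango ram} -> MATCHES target
Only LFU produces the target set.

Answer: LFU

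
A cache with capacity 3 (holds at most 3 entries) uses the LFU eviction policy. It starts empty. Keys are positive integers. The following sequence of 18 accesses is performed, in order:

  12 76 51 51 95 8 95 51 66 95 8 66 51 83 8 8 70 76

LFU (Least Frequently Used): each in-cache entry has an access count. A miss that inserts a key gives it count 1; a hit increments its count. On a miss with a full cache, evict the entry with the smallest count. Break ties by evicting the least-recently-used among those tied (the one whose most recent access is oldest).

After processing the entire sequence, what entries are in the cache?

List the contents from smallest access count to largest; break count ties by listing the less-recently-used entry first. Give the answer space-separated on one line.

LFU simulation (capacity=3):
  1. access 12: MISS. Cache: [12(c=1)]
  2. access 76: MISS. Cache: [12(c=1) 76(c=1)]
  3. access 51: MISS. Cache: [12(c=1) 76(c=1) 51(c=1)]
  4. access 51: HIT, count now 2. Cache: [12(c=1) 76(c=1) 51(c=2)]
  5. access 95: MISS, evict 12(c=1). Cache: [76(c=1) 95(c=1) 51(c=2)]
  6. access 8: MISS, evict 76(c=1). Cache: [95(c=1) 8(c=1) 51(c=2)]
  7. access 95: HIT, count now 2. Cache: [8(c=1) 51(c=2) 95(c=2)]
  8. access 51: HIT, count now 3. Cache: [8(c=1) 95(c=2) 51(c=3)]
  9. access 66: MISS, evict 8(c=1). Cache: [66(c=1) 95(c=2) 51(c=3)]
  10. access 95: HIT, count now 3. Cache: [66(c=1) 51(c=3) 95(c=3)]
  11. access 8: MISS, evict 66(c=1). Cache: [8(c=1) 51(c=3) 95(c=3)]
  12. access 66: MISS, evict 8(c=1). Cache: [66(c=1) 51(c=3) 95(c=3)]
  13. access 51: HIT, count now 4. Cache: [66(c=1) 95(c=3) 51(c=4)]
  14. access 83: MISS, evict 66(c=1). Cache: [83(c=1) 95(c=3) 51(c=4)]
  15. access 8: MISS, evict 83(c=1). Cache: [8(c=1) 95(c=3) 51(c=4)]
  16. access 8: HIT, count now 2. Cache: [8(c=2) 95(c=3) 51(c=4)]
  17. access 70: MISS, evict 8(c=2). Cache: [70(c=1) 95(c=3) 51(c=4)]
  18. access 76: MISS, evict 70(c=1). Cache: [76(c=1) 95(c=3) 51(c=4)]
Total: 6 hits, 12 misses, 9 evictions

Answer: 76 95 51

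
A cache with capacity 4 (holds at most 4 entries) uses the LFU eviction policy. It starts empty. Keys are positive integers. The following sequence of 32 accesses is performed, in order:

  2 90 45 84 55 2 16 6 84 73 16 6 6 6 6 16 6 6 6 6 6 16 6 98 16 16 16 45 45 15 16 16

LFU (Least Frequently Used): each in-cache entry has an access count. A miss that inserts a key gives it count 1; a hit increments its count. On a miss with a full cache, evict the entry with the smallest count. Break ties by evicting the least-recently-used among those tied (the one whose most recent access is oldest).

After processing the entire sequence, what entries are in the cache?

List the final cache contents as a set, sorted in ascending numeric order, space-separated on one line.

LFU simulation (capacity=4):
  1. access 2: MISS. Cache: [2(c=1)]
  2. access 90: MISS. Cache: [2(c=1) 90(c=1)]
  3. access 45: MISS. Cache: [2(c=1) 90(c=1) 45(c=1)]
  4. access 84: MISS. Cache: [2(c=1) 90(c=1) 45(c=1) 84(c=1)]
  5. access 55: MISS, evict 2(c=1). Cache: [90(c=1) 45(c=1) 84(c=1) 55(c=1)]
  6. access 2: MISS, evict 90(c=1). Cache: [45(c=1) 84(c=1) 55(c=1) 2(c=1)]
  7. access 16: MISS, evict 45(c=1). Cache: [84(c=1) 55(c=1) 2(c=1) 16(c=1)]
  8. access 6: MISS, evict 84(c=1). Cache: [55(c=1) 2(c=1) 16(c=1) 6(c=1)]
  9. access 84: MISS, evict 55(c=1). Cache: [2(c=1) 16(c=1) 6(c=1) 84(c=1)]
  10. access 73: MISS, evict 2(c=1). Cache: [16(c=1) 6(c=1) 84(c=1) 73(c=1)]
  11. access 16: HIT, count now 2. Cache: [6(c=1) 84(c=1) 73(c=1) 16(c=2)]
  12. access 6: HIT, count now 2. Cache: [84(c=1) 73(c=1) 16(c=2) 6(c=2)]
  13. access 6: HIT, count now 3. Cache: [84(c=1) 73(c=1) 16(c=2) 6(c=3)]
  14. access 6: HIT, count now 4. Cache: [84(c=1) 73(c=1) 16(c=2) 6(c=4)]
  15. access 6: HIT, count now 5. Cache: [84(c=1) 73(c=1) 16(c=2) 6(c=5)]
  16. access 16: HIT, count now 3. Cache: [84(c=1) 73(c=1) 16(c=3) 6(c=5)]
  17. access 6: HIT, count now 6. Cache: [84(c=1) 73(c=1) 16(c=3) 6(c=6)]
  18. access 6: HIT, count now 7. Cache: [84(c=1) 73(c=1) 16(c=3) 6(c=7)]
  19. access 6: HIT, count now 8. Cache: [84(c=1) 73(c=1) 16(c=3) 6(c=8)]
  20. access 6: HIT, count now 9. Cache: [84(c=1) 73(c=1) 16(c=3) 6(c=9)]
  21. access 6: HIT, count now 10. Cache: [84(c=1) 73(c=1) 16(c=3) 6(c=10)]
  22. access 16: HIT, count now 4. Cache: [84(c=1) 73(c=1) 16(c=4) 6(c=10)]
  23. access 6: HIT, count now 11. Cache: [84(c=1) 73(c=1) 16(c=4) 6(c=11)]
  24. access 98: MISS, evict 84(c=1). Cache: [73(c=1) 98(c=1) 16(c=4) 6(c=11)]
  25. access 16: HIT, count now 5. Cache: [73(c=1) 98(c=1) 16(c=5) 6(c=11)]
  26. access 16: HIT, count now 6. Cache: [73(c=1) 98(c=1) 16(c=6) 6(c=11)]
  27. access 16: HIT, count now 7. Cache: [73(c=1) 98(c=1) 16(c=7) 6(c=11)]
  28. access 45: MISS, evict 73(c=1). Cache: [98(c=1) 45(c=1) 16(c=7) 6(c=11)]
  29. access 45: HIT, count now 2. Cache: [98(c=1) 45(c=2) 16(c=7) 6(c=11)]
  30. access 15: MISS, evict 98(c=1). Cache: [15(c=1) 45(c=2) 16(c=7) 6(c=11)]
  31. access 16: HIT, count now 8. Cache: [15(c=1) 45(c=2) 16(c=8) 6(c=11)]
  32. access 16: HIT, count now 9. Cache: [15(c=1) 45(c=2) 16(c=9) 6(c=11)]
Total: 19 hits, 13 misses, 9 evictions

Answer: 6 15 16 45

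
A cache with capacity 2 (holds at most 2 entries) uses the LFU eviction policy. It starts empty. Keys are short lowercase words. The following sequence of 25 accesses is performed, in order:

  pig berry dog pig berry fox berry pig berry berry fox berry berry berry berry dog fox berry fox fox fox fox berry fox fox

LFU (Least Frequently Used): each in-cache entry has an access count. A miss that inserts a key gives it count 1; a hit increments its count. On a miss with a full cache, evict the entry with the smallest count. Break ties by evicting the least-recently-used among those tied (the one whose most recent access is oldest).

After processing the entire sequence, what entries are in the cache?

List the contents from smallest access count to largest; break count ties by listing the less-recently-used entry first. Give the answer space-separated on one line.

Answer: fox berry

Derivation:
LFU simulation (capacity=2):
  1. access pig: MISS. Cache: [pig(c=1)]
  2. access berry: MISS. Cache: [pig(c=1) berry(c=1)]
  3. access dog: MISS, evict pig(c=1). Cache: [berry(c=1) dog(c=1)]
  4. access pig: MISS, evict berry(c=1). Cache: [dog(c=1) pig(c=1)]
  5. access berry: MISS, evict dog(c=1). Cache: [pig(c=1) berry(c=1)]
  6. access fox: MISS, evict pig(c=1). Cache: [berry(c=1) fox(c=1)]
  7. access berry: HIT, count now 2. Cache: [fox(c=1) berry(c=2)]
  8. access pig: MISS, evict fox(c=1). Cache: [pig(c=1) berry(c=2)]
  9. access berry: HIT, count now 3. Cache: [pig(c=1) berry(c=3)]
  10. access berry: HIT, count now 4. Cache: [pig(c=1) berry(c=4)]
  11. access fox: MISS, evict pig(c=1). Cache: [fox(c=1) berry(c=4)]
  12. access berry: HIT, count now 5. Cache: [fox(c=1) berry(c=5)]
  13. access berry: HIT, count now 6. Cache: [fox(c=1) berry(c=6)]
  14. access berry: HIT, count now 7. Cache: [fox(c=1) berry(c=7)]
  15. access berry: HIT, count now 8. Cache: [fox(c=1) berry(c=8)]
  16. access dog: MISS, evict fox(c=1). Cache: [dog(c=1) berry(c=8)]
  17. access fox: MISS, evict dog(c=1). Cache: [fox(c=1) berry(c=8)]
  18. access berry: HIT, count now 9. Cache: [fox(c=1) berry(c=9)]
  19. access fox: HIT, count now 2. Cache: [fox(c=2) berry(c=9)]
  20. access fox: HIT, count now 3. Cache: [fox(c=3) berry(c=9)]
  21. access fox: HIT, count now 4. Cache: [fox(c=4) berry(c=9)]
  22. access fox: HIT, count now 5. Cache: [fox(c=5) berry(c=9)]
  23. access berry: HIT, count now 10. Cache: [fox(c=5) berry(c=10)]
  24. access fox: HIT, count now 6. Cache: [fox(c=6) berry(c=10)]
  25. access fox: HIT, count now 7. Cache: [fox(c=7) berry(c=10)]
Total: 15 hits, 10 misses, 8 evictions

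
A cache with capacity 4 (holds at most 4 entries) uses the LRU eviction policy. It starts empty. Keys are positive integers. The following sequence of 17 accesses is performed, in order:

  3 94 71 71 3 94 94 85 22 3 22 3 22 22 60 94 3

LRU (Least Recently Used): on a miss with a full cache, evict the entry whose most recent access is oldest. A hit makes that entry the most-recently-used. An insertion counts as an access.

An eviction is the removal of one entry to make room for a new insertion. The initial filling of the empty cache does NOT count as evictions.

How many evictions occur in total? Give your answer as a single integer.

Answer: 3

Derivation:
LRU simulation (capacity=4):
  1. access 3: MISS. Cache (LRU->MRU): [3]
  2. access 94: MISS. Cache (LRU->MRU): [3 94]
  3. access 71: MISS. Cache (LRU->MRU): [3 94 71]
  4. access 71: HIT. Cache (LRU->MRU): [3 94 71]
  5. access 3: HIT. Cache (LRU->MRU): [94 71 3]
  6. access 94: HIT. Cache (LRU->MRU): [71 3 94]
  7. access 94: HIT. Cache (LRU->MRU): [71 3 94]
  8. access 85: MISS. Cache (LRU->MRU): [71 3 94 85]
  9. access 22: MISS, evict 71. Cache (LRU->MRU): [3 94 85 22]
  10. access 3: HIT. Cache (LRU->MRU): [94 85 22 3]
  11. access 22: HIT. Cache (LRU->MRU): [94 85 3 22]
  12. access 3: HIT. Cache (LRU->MRU): [94 85 22 3]
  13. access 22: HIT. Cache (LRU->MRU): [94 85 3 22]
  14. access 22: HIT. Cache (LRU->MRU): [94 85 3 22]
  15. access 60: MISS, evict 94. Cache (LRU->MRU): [85 3 22 60]
  16. access 94: MISS, evict 85. Cache (LRU->MRU): [3 22 60 94]
  17. access 3: HIT. Cache (LRU->MRU): [22 60 94 3]
Total: 10 hits, 7 misses, 3 evictions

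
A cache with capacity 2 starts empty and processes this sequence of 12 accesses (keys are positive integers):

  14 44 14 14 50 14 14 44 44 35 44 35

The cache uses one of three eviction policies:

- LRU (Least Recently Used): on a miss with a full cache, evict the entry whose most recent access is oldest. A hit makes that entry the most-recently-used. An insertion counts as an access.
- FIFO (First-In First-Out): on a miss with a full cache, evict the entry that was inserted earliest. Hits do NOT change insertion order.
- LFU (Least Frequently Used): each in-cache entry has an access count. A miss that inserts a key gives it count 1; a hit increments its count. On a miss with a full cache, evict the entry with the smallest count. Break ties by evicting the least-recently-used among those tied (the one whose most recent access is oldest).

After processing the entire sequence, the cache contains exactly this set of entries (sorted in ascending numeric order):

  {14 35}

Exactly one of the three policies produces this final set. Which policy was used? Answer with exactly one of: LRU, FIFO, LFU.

Answer: LFU

Derivation:
Simulating under each policy and comparing final sets:
  LRU: final set = {35 44} -> differs
  FIFO: final set = {35 44} -> differs
  LFU: final set = {14 35} -> MATCHES target
Only LFU produces the target set.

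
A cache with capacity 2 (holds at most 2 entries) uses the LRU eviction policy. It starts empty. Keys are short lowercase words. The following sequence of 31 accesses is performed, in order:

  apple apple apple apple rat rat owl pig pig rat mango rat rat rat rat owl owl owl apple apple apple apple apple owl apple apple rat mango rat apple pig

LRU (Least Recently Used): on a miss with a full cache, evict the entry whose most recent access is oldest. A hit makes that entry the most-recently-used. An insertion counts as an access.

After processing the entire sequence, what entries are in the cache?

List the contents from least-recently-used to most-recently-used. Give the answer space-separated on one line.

LRU simulation (capacity=2):
  1. access apple: MISS. Cache (LRU->MRU): [apple]
  2. access apple: HIT. Cache (LRU->MRU): [apple]
  3. access apple: HIT. Cache (LRU->MRU): [apple]
  4. access apple: HIT. Cache (LRU->MRU): [apple]
  5. access rat: MISS. Cache (LRU->MRU): [apple rat]
  6. access rat: HIT. Cache (LRU->MRU): [apple rat]
  7. access owl: MISS, evict apple. Cache (LRU->MRU): [rat owl]
  8. access pig: MISS, evict rat. Cache (LRU->MRU): [owl pig]
  9. access pig: HIT. Cache (LRU->MRU): [owl pig]
  10. access rat: MISS, evict owl. Cache (LRU->MRU): [pig rat]
  11. access mango: MISS, evict pig. Cache (LRU->MRU): [rat mango]
  12. access rat: HIT. Cache (LRU->MRU): [mango rat]
  13. access rat: HIT. Cache (LRU->MRU): [mango rat]
  14. access rat: HIT. Cache (LRU->MRU): [mango rat]
  15. access rat: HIT. Cache (LRU->MRU): [mango rat]
  16. access owl: MISS, evict mango. Cache (LRU->MRU): [rat owl]
  17. access owl: HIT. Cache (LRU->MRU): [rat owl]
  18. access owl: HIT. Cache (LRU->MRU): [rat owl]
  19. access apple: MISS, evict rat. Cache (LRU->MRU): [owl apple]
  20. access apple: HIT. Cache (LRU->MRU): [owl apple]
  21. access apple: HIT. Cache (LRU->MRU): [owl apple]
  22. access apple: HIT. Cache (LRU->MRU): [owl apple]
  23. access apple: HIT. Cache (LRU->MRU): [owl apple]
  24. access owl: HIT. Cache (LRU->MRU): [apple owl]
  25. access apple: HIT. Cache (LRU->MRU): [owl apple]
  26. access apple: HIT. Cache (LRU->MRU): [owl apple]
  27. access rat: MISS, evict owl. Cache (LRU->MRU): [apple rat]
  28. access mango: MISS, evict apple. Cache (LRU->MRU): [rat mango]
  29. access rat: HIT. Cache (LRU->MRU): [mango rat]
  30. access apple: MISS, evict mango. Cache (LRU->MRU): [rat apple]
  31. access pig: MISS, evict rat. Cache (LRU->MRU): [apple pig]
Total: 19 hits, 12 misses, 10 evictions

Answer: apple pig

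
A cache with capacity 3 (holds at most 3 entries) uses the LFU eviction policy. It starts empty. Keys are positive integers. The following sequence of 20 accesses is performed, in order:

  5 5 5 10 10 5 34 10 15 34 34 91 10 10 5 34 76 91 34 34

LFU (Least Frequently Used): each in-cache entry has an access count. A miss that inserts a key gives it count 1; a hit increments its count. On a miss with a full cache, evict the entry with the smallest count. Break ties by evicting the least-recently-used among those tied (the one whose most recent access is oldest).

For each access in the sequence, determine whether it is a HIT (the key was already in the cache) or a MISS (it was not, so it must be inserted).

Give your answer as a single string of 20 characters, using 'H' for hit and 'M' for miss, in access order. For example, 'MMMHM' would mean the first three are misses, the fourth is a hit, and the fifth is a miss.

LFU simulation (capacity=3):
  1. access 5: MISS. Cache: [5(c=1)]
  2. access 5: HIT, count now 2. Cache: [5(c=2)]
  3. access 5: HIT, count now 3. Cache: [5(c=3)]
  4. access 10: MISS. Cache: [10(c=1) 5(c=3)]
  5. access 10: HIT, count now 2. Cache: [10(c=2) 5(c=3)]
  6. access 5: HIT, count now 4. Cache: [10(c=2) 5(c=4)]
  7. access 34: MISS. Cache: [34(c=1) 10(c=2) 5(c=4)]
  8. access 10: HIT, count now 3. Cache: [34(c=1) 10(c=3) 5(c=4)]
  9. access 15: MISS, evict 34(c=1). Cache: [15(c=1) 10(c=3) 5(c=4)]
  10. access 34: MISS, evict 15(c=1). Cache: [34(c=1) 10(c=3) 5(c=4)]
  11. access 34: HIT, count now 2. Cache: [34(c=2) 10(c=3) 5(c=4)]
  12. access 91: MISS, evict 34(c=2). Cache: [91(c=1) 10(c=3) 5(c=4)]
  13. access 10: HIT, count now 4. Cache: [91(c=1) 5(c=4) 10(c=4)]
  14. access 10: HIT, count now 5. Cache: [91(c=1) 5(c=4) 10(c=5)]
  15. access 5: HIT, count now 5. Cache: [91(c=1) 10(c=5) 5(c=5)]
  16. access 34: MISS, evict 91(c=1). Cache: [34(c=1) 10(c=5) 5(c=5)]
  17. access 76: MISS, evict 34(c=1). Cache: [76(c=1) 10(c=5) 5(c=5)]
  18. access 91: MISS, evict 76(c=1). Cache: [91(c=1) 10(c=5) 5(c=5)]
  19. access 34: MISS, evict 91(c=1). Cache: [34(c=1) 10(c=5) 5(c=5)]
  20. access 34: HIT, count now 2. Cache: [34(c=2) 10(c=5) 5(c=5)]
Total: 10 hits, 10 misses, 7 evictions

Answer: MHHMHHMHMMHMHHHMMMMH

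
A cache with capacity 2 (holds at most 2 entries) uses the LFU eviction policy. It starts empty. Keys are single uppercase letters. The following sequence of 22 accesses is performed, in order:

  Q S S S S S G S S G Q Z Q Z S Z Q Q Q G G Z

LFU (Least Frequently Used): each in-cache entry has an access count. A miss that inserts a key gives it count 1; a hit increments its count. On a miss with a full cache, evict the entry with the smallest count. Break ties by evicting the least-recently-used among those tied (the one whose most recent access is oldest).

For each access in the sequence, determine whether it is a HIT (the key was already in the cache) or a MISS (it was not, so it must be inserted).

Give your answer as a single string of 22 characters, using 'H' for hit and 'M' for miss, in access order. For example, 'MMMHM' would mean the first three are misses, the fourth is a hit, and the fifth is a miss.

Answer: MMHHHHMHHHMMMMHHMHHMHM

Derivation:
LFU simulation (capacity=2):
  1. access Q: MISS. Cache: [Q(c=1)]
  2. access S: MISS. Cache: [Q(c=1) S(c=1)]
  3. access S: HIT, count now 2. Cache: [Q(c=1) S(c=2)]
  4. access S: HIT, count now 3. Cache: [Q(c=1) S(c=3)]
  5. access S: HIT, count now 4. Cache: [Q(c=1) S(c=4)]
  6. access S: HIT, count now 5. Cache: [Q(c=1) S(c=5)]
  7. access G: MISS, evict Q(c=1). Cache: [G(c=1) S(c=5)]
  8. access S: HIT, count now 6. Cache: [G(c=1) S(c=6)]
  9. access S: HIT, count now 7. Cache: [G(c=1) S(c=7)]
  10. access G: HIT, count now 2. Cache: [G(c=2) S(c=7)]
  11. access Q: MISS, evict G(c=2). Cache: [Q(c=1) S(c=7)]
  12. access Z: MISS, evict Q(c=1). Cache: [Z(c=1) S(c=7)]
  13. access Q: MISS, evict Z(c=1). Cache: [Q(c=1) S(c=7)]
  14. access Z: MISS, evict Q(c=1). Cache: [Z(c=1) S(c=7)]
  15. access S: HIT, count now 8. Cache: [Z(c=1) S(c=8)]
  16. access Z: HIT, count now 2. Cache: [Z(c=2) S(c=8)]
  17. access Q: MISS, evict Z(c=2). Cache: [Q(c=1) S(c=8)]
  18. access Q: HIT, count now 2. Cache: [Q(c=2) S(c=8)]
  19. access Q: HIT, count now 3. Cache: [Q(c=3) S(c=8)]
  20. access G: MISS, evict Q(c=3). Cache: [G(c=1) S(c=8)]
  21. access G: HIT, count now 2. Cache: [G(c=2) S(c=8)]
  22. access Z: MISS, evict G(c=2). Cache: [Z(c=1) S(c=8)]
Total: 12 hits, 10 misses, 8 evictions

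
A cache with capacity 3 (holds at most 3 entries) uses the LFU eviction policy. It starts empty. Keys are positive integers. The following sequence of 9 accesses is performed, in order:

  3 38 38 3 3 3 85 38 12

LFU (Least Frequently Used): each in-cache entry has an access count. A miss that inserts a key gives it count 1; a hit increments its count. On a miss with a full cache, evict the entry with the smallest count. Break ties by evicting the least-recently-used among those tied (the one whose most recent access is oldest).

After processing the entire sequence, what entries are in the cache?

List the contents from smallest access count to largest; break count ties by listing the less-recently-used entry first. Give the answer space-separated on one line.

LFU simulation (capacity=3):
  1. access 3: MISS. Cache: [3(c=1)]
  2. access 38: MISS. Cache: [3(c=1) 38(c=1)]
  3. access 38: HIT, count now 2. Cache: [3(c=1) 38(c=2)]
  4. access 3: HIT, count now 2. Cache: [38(c=2) 3(c=2)]
  5. access 3: HIT, count now 3. Cache: [38(c=2) 3(c=3)]
  6. access 3: HIT, count now 4. Cache: [38(c=2) 3(c=4)]
  7. access 85: MISS. Cache: [85(c=1) 38(c=2) 3(c=4)]
  8. access 38: HIT, count now 3. Cache: [85(c=1) 38(c=3) 3(c=4)]
  9. access 12: MISS, evict 85(c=1). Cache: [12(c=1) 38(c=3) 3(c=4)]
Total: 5 hits, 4 misses, 1 evictions

Answer: 12 38 3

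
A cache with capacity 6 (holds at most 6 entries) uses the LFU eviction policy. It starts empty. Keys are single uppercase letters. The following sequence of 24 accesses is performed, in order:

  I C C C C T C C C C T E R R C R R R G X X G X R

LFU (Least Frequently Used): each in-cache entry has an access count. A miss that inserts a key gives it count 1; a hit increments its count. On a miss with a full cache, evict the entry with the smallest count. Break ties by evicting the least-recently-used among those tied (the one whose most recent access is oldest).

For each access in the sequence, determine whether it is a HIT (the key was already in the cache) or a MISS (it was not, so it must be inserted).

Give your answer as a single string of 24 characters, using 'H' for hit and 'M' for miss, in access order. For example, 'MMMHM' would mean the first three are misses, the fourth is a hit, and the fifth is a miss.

Answer: MMHHHMHHHHHMMHHHHHMMHHHH

Derivation:
LFU simulation (capacity=6):
  1. access I: MISS. Cache: [I(c=1)]
  2. access C: MISS. Cache: [I(c=1) C(c=1)]
  3. access C: HIT, count now 2. Cache: [I(c=1) C(c=2)]
  4. access C: HIT, count now 3. Cache: [I(c=1) C(c=3)]
  5. access C: HIT, count now 4. Cache: [I(c=1) C(c=4)]
  6. access T: MISS. Cache: [I(c=1) T(c=1) C(c=4)]
  7. access C: HIT, count now 5. Cache: [I(c=1) T(c=1) C(c=5)]
  8. access C: HIT, count now 6. Cache: [I(c=1) T(c=1) C(c=6)]
  9. access C: HIT, count now 7. Cache: [I(c=1) T(c=1) C(c=7)]
  10. access C: HIT, count now 8. Cache: [I(c=1) T(c=1) C(c=8)]
  11. access T: HIT, count now 2. Cache: [I(c=1) T(c=2) C(c=8)]
  12. access E: MISS. Cache: [I(c=1) E(c=1) T(c=2) C(c=8)]
  13. access R: MISS. Cache: [I(c=1) E(c=1) R(c=1) T(c=2) C(c=8)]
  14. access R: HIT, count now 2. Cache: [I(c=1) E(c=1) T(c=2) R(c=2) C(c=8)]
  15. access C: HIT, count now 9. Cache: [I(c=1) E(c=1) T(c=2) R(c=2) C(c=9)]
  16. access R: HIT, count now 3. Cache: [I(c=1) E(c=1) T(c=2) R(c=3) C(c=9)]
  17. access R: HIT, count now 4. Cache: [I(c=1) E(c=1) T(c=2) R(c=4) C(c=9)]
  18. access R: HIT, count now 5. Cache: [I(c=1) E(c=1) T(c=2) R(c=5) C(c=9)]
  19. access G: MISS. Cache: [I(c=1) E(c=1) G(c=1) T(c=2) R(c=5) C(c=9)]
  20. access X: MISS, evict I(c=1). Cache: [E(c=1) G(c=1) X(c=1) T(c=2) R(c=5) C(c=9)]
  21. access X: HIT, count now 2. Cache: [E(c=1) G(c=1) T(c=2) X(c=2) R(c=5) C(c=9)]
  22. access G: HIT, count now 2. Cache: [E(c=1) T(c=2) X(c=2) G(c=2) R(c=5) C(c=9)]
  23. access X: HIT, count now 3. Cache: [E(c=1) T(c=2) G(c=2) X(c=3) R(c=5) C(c=9)]
  24. access R: HIT, count now 6. Cache: [E(c=1) T(c=2) G(c=2) X(c=3) R(c=6) C(c=9)]
Total: 17 hits, 7 misses, 1 evictions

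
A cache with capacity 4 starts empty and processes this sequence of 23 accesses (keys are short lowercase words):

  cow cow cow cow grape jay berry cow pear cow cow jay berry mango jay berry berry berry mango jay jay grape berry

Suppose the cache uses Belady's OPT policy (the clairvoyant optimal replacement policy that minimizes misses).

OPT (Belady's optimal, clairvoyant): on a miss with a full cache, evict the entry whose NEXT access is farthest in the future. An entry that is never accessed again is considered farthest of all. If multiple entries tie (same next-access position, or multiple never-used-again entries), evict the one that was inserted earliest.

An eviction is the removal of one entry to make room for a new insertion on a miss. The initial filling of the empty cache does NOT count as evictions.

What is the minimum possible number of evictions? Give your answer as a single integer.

OPT (Belady) simulation (capacity=4):
  1. access cow: MISS. Cache: [cow]
  2. access cow: HIT. Next use of cow: step 3. Cache: [cow]
  3. access cow: HIT. Next use of cow: step 4. Cache: [cow]
  4. access cow: HIT. Next use of cow: step 8. Cache: [cow]
  5. access grape: MISS. Cache: [cow grape]
  6. access jay: MISS. Cache: [cow grape jay]
  7. access berry: MISS. Cache: [cow grape jay berry]
  8. access cow: HIT. Next use of cow: step 10. Cache: [cow grape jay berry]
  9. access pear: MISS, evict grape (next use: step 22). Cache: [cow jay berry pear]
  10. access cow: HIT. Next use of cow: step 11. Cache: [cow jay berry pear]
  11. access cow: HIT. Next use of cow: never. Cache: [cow jay berry pear]
  12. access jay: HIT. Next use of jay: step 15. Cache: [cow jay berry pear]
  13. access berry: HIT. Next use of berry: step 16. Cache: [cow jay berry pear]
  14. access mango: MISS, evict cow (next use: never). Cache: [jay berry pear mango]
  15. access jay: HIT. Next use of jay: step 20. Cache: [jay berry pear mango]
  16. access berry: HIT. Next use of berry: step 17. Cache: [jay berry pear mango]
  17. access berry: HIT. Next use of berry: step 18. Cache: [jay berry pear mango]
  18. access berry: HIT. Next use of berry: step 23. Cache: [jay berry pear mango]
  19. access mango: HIT. Next use of mango: never. Cache: [jay berry pear mango]
  20. access jay: HIT. Next use of jay: step 21. Cache: [jay berry pear mango]
  21. access jay: HIT. Next use of jay: never. Cache: [jay berry pear mango]
  22. access grape: MISS, evict jay (next use: never). Cache: [berry pear mango grape]
  23. access berry: HIT. Next use of berry: never. Cache: [berry pear mango grape]
Total: 16 hits, 7 misses, 3 evictions

Answer: 3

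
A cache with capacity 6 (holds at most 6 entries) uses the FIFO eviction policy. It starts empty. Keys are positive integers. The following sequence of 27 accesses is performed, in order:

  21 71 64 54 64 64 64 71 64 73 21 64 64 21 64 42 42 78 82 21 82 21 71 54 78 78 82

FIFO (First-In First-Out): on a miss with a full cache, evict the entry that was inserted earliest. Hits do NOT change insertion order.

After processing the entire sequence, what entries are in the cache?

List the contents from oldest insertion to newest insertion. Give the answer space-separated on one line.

FIFO simulation (capacity=6):
  1. access 21: MISS. Cache (old->new): [21]
  2. access 71: MISS. Cache (old->new): [21 71]
  3. access 64: MISS. Cache (old->new): [21 71 64]
  4. access 54: MISS. Cache (old->new): [21 71 64 54]
  5. access 64: HIT. Cache (old->new): [21 71 64 54]
  6. access 64: HIT. Cache (old->new): [21 71 64 54]
  7. access 64: HIT. Cache (old->new): [21 71 64 54]
  8. access 71: HIT. Cache (old->new): [21 71 64 54]
  9. access 64: HIT. Cache (old->new): [21 71 64 54]
  10. access 73: MISS. Cache (old->new): [21 71 64 54 73]
  11. access 21: HIT. Cache (old->new): [21 71 64 54 73]
  12. access 64: HIT. Cache (old->new): [21 71 64 54 73]
  13. access 64: HIT. Cache (old->new): [21 71 64 54 73]
  14. access 21: HIT. Cache (old->new): [21 71 64 54 73]
  15. access 64: HIT. Cache (old->new): [21 71 64 54 73]
  16. access 42: MISS. Cache (old->new): [21 71 64 54 73 42]
  17. access 42: HIT. Cache (old->new): [21 71 64 54 73 42]
  18. access 78: MISS, evict 21. Cache (old->new): [71 64 54 73 42 78]
  19. access 82: MISS, evict 71. Cache (old->new): [64 54 73 42 78 82]
  20. access 21: MISS, evict 64. Cache (old->new): [54 73 42 78 82 21]
  21. access 82: HIT. Cache (old->new): [54 73 42 78 82 21]
  22. access 21: HIT. Cache (old->new): [54 73 42 78 82 21]
  23. access 71: MISS, evict 54. Cache (old->new): [73 42 78 82 21 71]
  24. access 54: MISS, evict 73. Cache (old->new): [42 78 82 21 71 54]
  25. access 78: HIT. Cache (old->new): [42 78 82 21 71 54]
  26. access 78: HIT. Cache (old->new): [42 78 82 21 71 54]
  27. access 82: HIT. Cache (old->new): [42 78 82 21 71 54]
Total: 16 hits, 11 misses, 5 evictions

Answer: 42 78 82 21 71 54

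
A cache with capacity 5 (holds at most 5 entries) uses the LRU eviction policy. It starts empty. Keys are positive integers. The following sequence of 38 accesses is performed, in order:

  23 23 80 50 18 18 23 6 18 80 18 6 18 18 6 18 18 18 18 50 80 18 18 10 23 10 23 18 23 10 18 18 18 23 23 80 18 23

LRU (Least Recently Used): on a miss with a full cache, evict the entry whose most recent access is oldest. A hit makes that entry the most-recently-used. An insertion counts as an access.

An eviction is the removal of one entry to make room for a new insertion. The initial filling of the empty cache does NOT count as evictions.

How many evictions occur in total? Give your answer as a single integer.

LRU simulation (capacity=5):
  1. access 23: MISS. Cache (LRU->MRU): [23]
  2. access 23: HIT. Cache (LRU->MRU): [23]
  3. access 80: MISS. Cache (LRU->MRU): [23 80]
  4. access 50: MISS. Cache (LRU->MRU): [23 80 50]
  5. access 18: MISS. Cache (LRU->MRU): [23 80 50 18]
  6. access 18: HIT. Cache (LRU->MRU): [23 80 50 18]
  7. access 23: HIT. Cache (LRU->MRU): [80 50 18 23]
  8. access 6: MISS. Cache (LRU->MRU): [80 50 18 23 6]
  9. access 18: HIT. Cache (LRU->MRU): [80 50 23 6 18]
  10. access 80: HIT. Cache (LRU->MRU): [50 23 6 18 80]
  11. access 18: HIT. Cache (LRU->MRU): [50 23 6 80 18]
  12. access 6: HIT. Cache (LRU->MRU): [50 23 80 18 6]
  13. access 18: HIT. Cache (LRU->MRU): [50 23 80 6 18]
  14. access 18: HIT. Cache (LRU->MRU): [50 23 80 6 18]
  15. access 6: HIT. Cache (LRU->MRU): [50 23 80 18 6]
  16. access 18: HIT. Cache (LRU->MRU): [50 23 80 6 18]
  17. access 18: HIT. Cache (LRU->MRU): [50 23 80 6 18]
  18. access 18: HIT. Cache (LRU->MRU): [50 23 80 6 18]
  19. access 18: HIT. Cache (LRU->MRU): [50 23 80 6 18]
  20. access 50: HIT. Cache (LRU->MRU): [23 80 6 18 50]
  21. access 80: HIT. Cache (LRU->MRU): [23 6 18 50 80]
  22. access 18: HIT. Cache (LRU->MRU): [23 6 50 80 18]
  23. access 18: HIT. Cache (LRU->MRU): [23 6 50 80 18]
  24. access 10: MISS, evict 23. Cache (LRU->MRU): [6 50 80 18 10]
  25. access 23: MISS, evict 6. Cache (LRU->MRU): [50 80 18 10 23]
  26. access 10: HIT. Cache (LRU->MRU): [50 80 18 23 10]
  27. access 23: HIT. Cache (LRU->MRU): [50 80 18 10 23]
  28. access 18: HIT. Cache (LRU->MRU): [50 80 10 23 18]
  29. access 23: HIT. Cache (LRU->MRU): [50 80 10 18 23]
  30. access 10: HIT. Cache (LRU->MRU): [50 80 18 23 10]
  31. access 18: HIT. Cache (LRU->MRU): [50 80 23 10 18]
  32. access 18: HIT. Cache (LRU->MRU): [50 80 23 10 18]
  33. access 18: HIT. Cache (LRU->MRU): [50 80 23 10 18]
  34. access 23: HIT. Cache (LRU->MRU): [50 80 10 18 23]
  35. access 23: HIT. Cache (LRU->MRU): [50 80 10 18 23]
  36. access 80: HIT. Cache (LRU->MRU): [50 10 18 23 80]
  37. access 18: HIT. Cache (LRU->MRU): [50 10 23 80 18]
  38. access 23: HIT. Cache (LRU->MRU): [50 10 80 18 23]
Total: 31 hits, 7 misses, 2 evictions

Answer: 2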